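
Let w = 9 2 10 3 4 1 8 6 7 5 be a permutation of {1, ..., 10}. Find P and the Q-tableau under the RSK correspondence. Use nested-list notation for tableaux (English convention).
P = [[1, 3, 4, 5, 7], [2, 6], [8, 10], [9]], Q = [[1, 3, 5, 7, 9], [2, 4], [6, 8], [10]]

Insert each entry of the permutation into P by Schensted row insertion, recording in Q the position of each new cell.

After inserting 9: P = [[9]].
After inserting 2: P = [[2], [9]].
After inserting 10: P = [[2, 10], [9]].
After inserting 3: P = [[2, 3], [9, 10]].
After inserting 4: P = [[2, 3, 4], [9, 10]].
After inserting 1: P = [[1, 3, 4], [2, 10], [9]].
After inserting 8: P = [[1, 3, 4, 8], [2, 10], [9]].
After inserting 6: P = [[1, 3, 4, 6], [2, 8], [9, 10]].
After inserting 7: P = [[1, 3, 4, 6, 7], [2, 8], [9, 10]].
After inserting 5: P = [[1, 3, 4, 5, 7], [2, 6], [8, 10], [9]].

So P = [[1, 3, 4, 5, 7], [2, 6], [8, 10], [9]], Q = [[1, 3, 5, 7, 9], [2, 4], [6, 8], [10]].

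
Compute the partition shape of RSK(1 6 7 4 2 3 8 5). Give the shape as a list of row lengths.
[4, 3, 1]

Row-insert each entry into an empty tableau.

After inserting 1: P = [[1]].
After inserting 6: P = [[1, 6]].
After inserting 7: P = [[1, 6, 7]].
After inserting 4: P = [[1, 4, 7], [6]].
After inserting 2: P = [[1, 2, 7], [4], [6]].
After inserting 3: P = [[1, 2, 3], [4, 7], [6]].
After inserting 8: P = [[1, 2, 3, 8], [4, 7], [6]].
After inserting 5: P = [[1, 2, 3, 5], [4, 7, 8], [6]].

The final insertion tableau P = [[1, 2, 3, 5], [4, 7, 8], [6]] has shape [4, 3, 1].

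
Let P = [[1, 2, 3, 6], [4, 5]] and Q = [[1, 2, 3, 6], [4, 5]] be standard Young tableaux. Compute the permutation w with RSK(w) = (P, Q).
Reverse the RSK construction: for i from n down to 1, find the cell of Q containing i, remove the entry at that cell from P, and reverse-bump it up through P; the value ejected from row 1 is w(i).

Step i=6: Q has 6 at row 1, column 4; remove that cell from P, ejecting 6. So w(6) = 6. P is now [[1, 2, 3], [4, 5]].
Step i=5: Q has 5 at row 2, column 2; remove 5 from row 2 of P and reverse-bump: 5 enters row 1 and ejects 3. So w(5) = 3. P is now [[1, 2, 5], [4]].
Step i=4: Q has 4 at row 2, column 1; remove 4 from row 2 of P and reverse-bump: 4 enters row 1 and ejects 2. So w(4) = 2. P is now [[1, 4, 5]].
Step i=3: Q has 3 at row 1, column 3; remove that cell from P, ejecting 5. So w(3) = 5. P is now [[1, 4]].
Step i=2: Q has 2 at row 1, column 2; remove that cell from P, ejecting 4. So w(2) = 4. P is now [[1]].
Step i=1: Q has 1 at row 1, column 1; remove that cell from P, ejecting 1. So w(1) = 1. P is now [].

So w = 1 4 5 2 3 6.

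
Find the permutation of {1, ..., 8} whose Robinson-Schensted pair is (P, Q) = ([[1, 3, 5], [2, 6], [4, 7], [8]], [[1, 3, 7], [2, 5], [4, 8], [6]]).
8 4 7 2 3 1 6 5

Reverse the RSK construction: for i from n down to 1, find the cell of Q containing i, remove the entry at that cell from P, and reverse-bump it up through P; the value ejected from row 1 is w(i).

Step i=8: Q has 8 at row 3, column 2; remove 7 from row 3 of P and reverse-bump: 7 enters row 2 and ejects 6; 6 enters row 1 and ejects 5. So w(8) = 5. P is now [[1, 3, 6], [2, 7], [4], [8]].
Step i=7: Q has 7 at row 1, column 3; remove that cell from P, ejecting 6. So w(7) = 6. P is now [[1, 3], [2, 7], [4], [8]].
Step i=6: Q has 6 at row 4, column 1; remove 8 from row 4 of P and reverse-bump: 8 enters row 3 and ejects 4; 4 enters row 2 and ejects 2; 2 enters row 1 and ejects 1. So w(6) = 1. P is now [[2, 3], [4, 7], [8]].
Step i=5: Q has 5 at row 2, column 2; remove 7 from row 2 of P and reverse-bump: 7 enters row 1 and ejects 3. So w(5) = 3. P is now [[2, 7], [4], [8]].
Step i=4: Q has 4 at row 3, column 1; remove 8 from row 3 of P and reverse-bump: 8 enters row 2 and ejects 4; 4 enters row 1 and ejects 2. So w(4) = 2. P is now [[4, 7], [8]].
Step i=3: Q has 3 at row 1, column 2; remove that cell from P, ejecting 7. So w(3) = 7. P is now [[4], [8]].
Step i=2: Q has 2 at row 2, column 1; remove 8 from row 2 of P and reverse-bump: 8 enters row 1 and ejects 4. So w(2) = 4. P is now [[8]].
Step i=1: Q has 1 at row 1, column 1; remove that cell from P, ejecting 8. So w(1) = 8. P is now [].

So w = 8 4 7 2 3 1 6 5.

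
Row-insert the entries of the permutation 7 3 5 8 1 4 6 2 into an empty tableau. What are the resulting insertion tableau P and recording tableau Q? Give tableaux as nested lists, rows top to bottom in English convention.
Insert each entry of the permutation into P by Schensted row insertion, recording in Q the position of each new cell.

Insert 7: appended to row 1. P = [[7]].
Insert 3: 3 bumps 7 from row 1; 7 starts row 2. P = [[3], [7]].
Insert 5: appended to row 1. P = [[3, 5], [7]].
Insert 8: appended to row 1. P = [[3, 5, 8], [7]].
Insert 1: 1 bumps 3 from row 1; 3 bumps 7 from row 2; 7 starts row 3. P = [[1, 5, 8], [3], [7]].
Insert 4: 4 bumps 5 from row 1; 5 appends to row 2. P = [[1, 4, 8], [3, 5], [7]].
Insert 6: 6 bumps 8 from row 1; 8 appends to row 2. P = [[1, 4, 6], [3, 5, 8], [7]].
Insert 2: 2 bumps 4 from row 1; 4 bumps 5 from row 2; 5 bumps 7 from row 3; 7 starts row 4. P = [[1, 2, 6], [3, 4, 8], [5], [7]].

So P = [[1, 2, 6], [3, 4, 8], [5], [7]], Q = [[1, 3, 4], [2, 6, 7], [5], [8]].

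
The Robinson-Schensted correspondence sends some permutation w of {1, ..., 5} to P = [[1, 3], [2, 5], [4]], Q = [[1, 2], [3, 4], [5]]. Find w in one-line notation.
4 5 2 3 1

Reverse the RSK construction: for i from n down to 1, find the cell of Q containing i, remove the entry at that cell from P, and reverse-bump it up through P; the value ejected from row 1 is w(i).

Step i=5: Q has 5 at row 3, column 1; remove 4 from row 3 of P and reverse-bump: 4 enters row 2 and ejects 2; 2 enters row 1 and ejects 1. So w(5) = 1. P is now [[2, 3], [4, 5]].
Step i=4: Q has 4 at row 2, column 2; remove 5 from row 2 of P and reverse-bump: 5 enters row 1 and ejects 3. So w(4) = 3. P is now [[2, 5], [4]].
Step i=3: Q has 3 at row 2, column 1; remove 4 from row 2 of P and reverse-bump: 4 enters row 1 and ejects 2. So w(3) = 2. P is now [[4, 5]].
Step i=2: Q has 2 at row 1, column 2; remove that cell from P, ejecting 5. So w(2) = 5. P is now [[4]].
Step i=1: Q has 1 at row 1, column 1; remove that cell from P, ejecting 4. So w(1) = 4. P is now [].

So w = 4 5 2 3 1.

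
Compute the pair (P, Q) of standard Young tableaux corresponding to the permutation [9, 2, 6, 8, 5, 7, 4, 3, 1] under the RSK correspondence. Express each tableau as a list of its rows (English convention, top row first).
Insert each entry of the permutation into P by Schensted row insertion, recording in Q the position of each new cell.

Insert 9: appended to row 1. P = [[9]].
Insert 2: 2 bumps 9 from row 1; 9 starts row 2. P = [[2], [9]].
Insert 6: appended to row 1. P = [[2, 6], [9]].
Insert 8: appended to row 1. P = [[2, 6, 8], [9]].
Insert 5: 5 bumps 6 from row 1; 6 bumps 9 from row 2; 9 starts row 3. P = [[2, 5, 8], [6], [9]].
Insert 7: 7 bumps 8 from row 1; 8 appends to row 2. P = [[2, 5, 7], [6, 8], [9]].
Insert 4: 4 bumps 5 from row 1; 5 bumps 6 from row 2; 6 bumps 9 from row 3; 9 starts row 4. P = [[2, 4, 7], [5, 8], [6], [9]].
Insert 3: 3 bumps 4 from row 1; 4 bumps 5 from row 2; 5 bumps 6 from row 3; 6 bumps 9 from row 4; 9 starts row 5. P = [[2, 3, 7], [4, 8], [5], [6], [9]].
Insert 1: 1 bumps 2 from row 1; 2 bumps 4 from row 2; 4 bumps 5 from row 3; 5 bumps 6 from row 4; 6 bumps 9 from row 5; 9 starts row 6. P = [[1, 3, 7], [2, 8], [4], [5], [6], [9]].

So P = [[1, 3, 7], [2, 8], [4], [5], [6], [9]], Q = [[1, 3, 4], [2, 6], [5], [7], [8], [9]].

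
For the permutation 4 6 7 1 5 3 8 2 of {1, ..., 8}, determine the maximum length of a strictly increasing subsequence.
4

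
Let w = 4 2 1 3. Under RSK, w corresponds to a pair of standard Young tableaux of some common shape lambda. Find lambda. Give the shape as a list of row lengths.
Row-insert each entry into an empty tableau.

After inserting 4: P = [[4]].
After inserting 2: P = [[2], [4]].
After inserting 1: P = [[1], [2], [4]].
After inserting 3: P = [[1, 3], [2], [4]].

The final insertion tableau P = [[1, 3], [2], [4]] has shape [2, 1, 1].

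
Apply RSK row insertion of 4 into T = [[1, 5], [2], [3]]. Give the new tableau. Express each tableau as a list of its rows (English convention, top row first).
In row 1, 4 replaces 5 (the leftmost entry greater than 4); 5 is bumped to row 2. 5 is appended to row 2. The new tableau is [[1, 4], [2, 5], [3]].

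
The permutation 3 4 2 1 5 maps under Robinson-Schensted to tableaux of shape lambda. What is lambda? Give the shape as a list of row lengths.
Row-insert each entry into an empty tableau.

After inserting 3: P = [[3]].
After inserting 4: P = [[3, 4]].
After inserting 2: P = [[2, 4], [3]].
After inserting 1: P = [[1, 4], [2], [3]].
After inserting 5: P = [[1, 4, 5], [2], [3]].

The final insertion tableau P = [[1, 4, 5], [2], [3]] has shape [3, 1, 1].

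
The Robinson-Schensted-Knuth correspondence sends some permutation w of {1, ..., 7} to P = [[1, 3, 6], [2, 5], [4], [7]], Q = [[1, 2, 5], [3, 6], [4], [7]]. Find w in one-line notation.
4 7 5 2 6 3 1

Reverse the RSK construction: for i from n down to 1, find the cell of Q containing i, remove the entry at that cell from P, and reverse-bump it up through P; the value ejected from row 1 is w(i).

Step i=7: Q has 7 at row 4, column 1; remove 7 from row 4 of P and reverse-bump: 7 enters row 3 and ejects 4; 4 enters row 2 and ejects 2; 2 enters row 1 and ejects 1. So w(7) = 1. P is now [[2, 3, 6], [4, 5], [7]].
Step i=6: Q has 6 at row 2, column 2; remove 5 from row 2 of P and reverse-bump: 5 enters row 1 and ejects 3. So w(6) = 3. P is now [[2, 5, 6], [4], [7]].
Step i=5: Q has 5 at row 1, column 3; remove that cell from P, ejecting 6. So w(5) = 6. P is now [[2, 5], [4], [7]].
Step i=4: Q has 4 at row 3, column 1; remove 7 from row 3 of P and reverse-bump: 7 enters row 2 and ejects 4; 4 enters row 1 and ejects 2. So w(4) = 2. P is now [[4, 5], [7]].
Step i=3: Q has 3 at row 2, column 1; remove 7 from row 2 of P and reverse-bump: 7 enters row 1 and ejects 5. So w(3) = 5. P is now [[4, 7]].
Step i=2: Q has 2 at row 1, column 2; remove that cell from P, ejecting 7. So w(2) = 7. P is now [[4]].
Step i=1: Q has 1 at row 1, column 1; remove that cell from P, ejecting 4. So w(1) = 4. P is now [].

So w = 4 7 5 2 6 3 1.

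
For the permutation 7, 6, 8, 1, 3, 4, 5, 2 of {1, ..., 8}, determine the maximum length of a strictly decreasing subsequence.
4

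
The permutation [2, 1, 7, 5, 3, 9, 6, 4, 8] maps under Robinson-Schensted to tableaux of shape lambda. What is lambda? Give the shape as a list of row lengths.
[4, 3, 2]

RSK row insertion gives P = [[1, 3, 4, 8], [2, 5, 6], [7, 9]], which has shape [4, 3, 2].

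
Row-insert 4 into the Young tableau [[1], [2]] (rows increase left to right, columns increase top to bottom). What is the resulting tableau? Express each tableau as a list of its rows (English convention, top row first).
4 is larger than every entry of row 1, so it is appended to row 1. The new tableau is [[1, 4], [2]].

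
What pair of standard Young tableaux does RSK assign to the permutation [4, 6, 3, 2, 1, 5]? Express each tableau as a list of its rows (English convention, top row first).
P = [[1, 5], [2, 6], [3], [4]], Q = [[1, 2], [3, 6], [4], [5]]

Insert each entry of the permutation into P by Schensted row insertion, recording in Q the position of each new cell.

Insert 4: appended to row 1. P = [[4]], Q = [[1]].
Insert 6: appended to row 1. P = [[4, 6]], Q = [[1, 2]].
Insert 3: 3 bumps 4 from row 1; 4 starts row 2. P = [[3, 6], [4]], Q = [[1, 2], [3]].
Insert 2: 2 bumps 3 from row 1; 3 bumps 4 from row 2; 4 starts row 3. P = [[2, 6], [3], [4]], Q = [[1, 2], [3], [4]].
Insert 1: 1 bumps 2 from row 1; 2 bumps 3 from row 2; 3 bumps 4 from row 3; 4 starts row 4. P = [[1, 6], [2], [3], [4]], Q = [[1, 2], [3], [4], [5]].
Insert 5: 5 bumps 6 from row 1; 6 appends to row 2. P = [[1, 5], [2, 6], [3], [4]], Q = [[1, 2], [3, 6], [4], [5]].

So P = [[1, 5], [2, 6], [3], [4]], Q = [[1, 2], [3, 6], [4], [5]].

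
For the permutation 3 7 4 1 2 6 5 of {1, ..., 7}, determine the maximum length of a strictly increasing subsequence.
3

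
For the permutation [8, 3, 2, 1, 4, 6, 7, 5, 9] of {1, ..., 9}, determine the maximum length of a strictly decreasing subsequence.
4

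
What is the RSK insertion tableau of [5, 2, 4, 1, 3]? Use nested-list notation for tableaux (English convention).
After inserting 5: P = [[5]].
After inserting 2: P = [[2], [5]].
After inserting 4: P = [[2, 4], [5]].
After inserting 1: P = [[1, 4], [2], [5]].
After inserting 3: P = [[1, 3], [2, 4], [5]].

So P = [[1, 3], [2, 4], [5]].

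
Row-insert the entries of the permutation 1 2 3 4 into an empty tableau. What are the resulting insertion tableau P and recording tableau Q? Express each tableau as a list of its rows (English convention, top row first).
P = [[1, 2, 3, 4]], Q = [[1, 2, 3, 4]]

Insert each entry of the permutation into P by Schensted row insertion, recording in Q the position of each new cell.

Insert 1: appended to row 1. P = [[1]], Q = [[1]].
Insert 2: appended to row 1. P = [[1, 2]], Q = [[1, 2]].
Insert 3: appended to row 1. P = [[1, 2, 3]], Q = [[1, 2, 3]].
Insert 4: appended to row 1. P = [[1, 2, 3, 4]], Q = [[1, 2, 3, 4]].

So P = [[1, 2, 3, 4]], Q = [[1, 2, 3, 4]].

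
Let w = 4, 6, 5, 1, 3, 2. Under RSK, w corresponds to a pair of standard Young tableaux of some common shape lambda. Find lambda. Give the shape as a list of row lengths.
Row-insert each entry into an empty tableau.

After inserting 4: P = [[4]].
After inserting 6: P = [[4, 6]].
After inserting 5: P = [[4, 5], [6]].
After inserting 1: P = [[1, 5], [4], [6]].
After inserting 3: P = [[1, 3], [4, 5], [6]].
After inserting 2: P = [[1, 2], [3, 5], [4], [6]].

The final insertion tableau P = [[1, 2], [3, 5], [4], [6]] has shape [2, 2, 1, 1].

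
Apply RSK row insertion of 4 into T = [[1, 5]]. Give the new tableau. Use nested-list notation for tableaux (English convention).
In row 1, 4 replaces 5 (the leftmost entry greater than 4); 5 is bumped to row 2. 5 starts a new row 2. The new tableau is [[1, 4], [5]].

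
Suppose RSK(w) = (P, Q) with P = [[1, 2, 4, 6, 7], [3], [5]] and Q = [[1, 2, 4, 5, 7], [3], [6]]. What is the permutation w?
1 5 3 4 6 2 7

Reverse the RSK construction: for i from n down to 1, find the cell of Q containing i, remove the entry at that cell from P, and reverse-bump it up through P; the value ejected from row 1 is w(i).

Step i=7: Q has 7 at row 1, column 5; remove that cell from P, ejecting 7. So w(7) = 7. P is now [[1, 2, 4, 6], [3], [5]].
Step i=6: Q has 6 at row 3, column 1; remove 5 from row 3 of P and reverse-bump: 5 enters row 2 and ejects 3; 3 enters row 1 and ejects 2. So w(6) = 2. P is now [[1, 3, 4, 6], [5]].
Step i=5: Q has 5 at row 1, column 4; remove that cell from P, ejecting 6. So w(5) = 6. P is now [[1, 3, 4], [5]].
Step i=4: Q has 4 at row 1, column 3; remove that cell from P, ejecting 4. So w(4) = 4. P is now [[1, 3], [5]].
Step i=3: Q has 3 at row 2, column 1; remove 5 from row 2 of P and reverse-bump: 5 enters row 1 and ejects 3. So w(3) = 3. P is now [[1, 5]].
Step i=2: Q has 2 at row 1, column 2; remove that cell from P, ejecting 5. So w(2) = 5. P is now [[1]].
Step i=1: Q has 1 at row 1, column 1; remove that cell from P, ejecting 1. So w(1) = 1. P is now [].

So w = 1 5 3 4 6 2 7.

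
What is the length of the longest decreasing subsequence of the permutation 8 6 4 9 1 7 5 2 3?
4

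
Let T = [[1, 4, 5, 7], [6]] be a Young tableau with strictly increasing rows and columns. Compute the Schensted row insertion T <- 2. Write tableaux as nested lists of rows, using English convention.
In row 1, 2 replaces 4 (the leftmost entry greater than 2); 4 is bumped to row 2. In row 2, 4 replaces 6 (the leftmost entry greater than 4); 6 is bumped to row 3. 6 starts a new row 3. The new tableau is [[1, 2, 5, 7], [4], [6]].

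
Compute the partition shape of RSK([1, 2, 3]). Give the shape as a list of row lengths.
Row-insert each entry into an empty tableau.

After inserting 1: P = [[1]].
After inserting 2: P = [[1, 2]].
After inserting 3: P = [[1, 2, 3]].

The final insertion tableau P = [[1, 2, 3]] has shape [3].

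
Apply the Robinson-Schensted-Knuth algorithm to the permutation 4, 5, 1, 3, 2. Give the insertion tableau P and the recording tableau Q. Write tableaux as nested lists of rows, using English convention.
Insert each entry of the permutation into P by Schensted row insertion, recording in Q the position of each new cell.

Insert 4: appended to row 1. P = [[4]].
Insert 5: appended to row 1. P = [[4, 5]].
Insert 1: 1 bumps 4 from row 1; 4 starts row 2. P = [[1, 5], [4]].
Insert 3: 3 bumps 5 from row 1; 5 appends to row 2. P = [[1, 3], [4, 5]].
Insert 2: 2 bumps 3 from row 1; 3 bumps 4 from row 2; 4 starts row 3. P = [[1, 2], [3, 5], [4]].

So P = [[1, 2], [3, 5], [4]], Q = [[1, 2], [3, 4], [5]].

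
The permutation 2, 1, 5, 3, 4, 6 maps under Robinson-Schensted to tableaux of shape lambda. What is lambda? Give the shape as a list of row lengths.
[4, 2]

Row-insert each entry into an empty tableau.

After inserting 2: P = [[2]].
After inserting 1: P = [[1], [2]].
After inserting 5: P = [[1, 5], [2]].
After inserting 3: P = [[1, 3], [2, 5]].
After inserting 4: P = [[1, 3, 4], [2, 5]].
After inserting 6: P = [[1, 3, 4, 6], [2, 5]].

The final insertion tableau P = [[1, 3, 4, 6], [2, 5]] has shape [4, 2].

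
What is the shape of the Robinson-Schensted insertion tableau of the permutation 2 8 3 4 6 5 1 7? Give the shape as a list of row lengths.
[5, 1, 1, 1]

Row-insert each entry into an empty tableau.

After inserting 2: P = [[2]].
After inserting 8: P = [[2, 8]].
After inserting 3: P = [[2, 3], [8]].
After inserting 4: P = [[2, 3, 4], [8]].
After inserting 6: P = [[2, 3, 4, 6], [8]].
After inserting 5: P = [[2, 3, 4, 5], [6], [8]].
After inserting 1: P = [[1, 3, 4, 5], [2], [6], [8]].
After inserting 7: P = [[1, 3, 4, 5, 7], [2], [6], [8]].

The final insertion tableau P = [[1, 3, 4, 5, 7], [2], [6], [8]] has shape [5, 1, 1, 1].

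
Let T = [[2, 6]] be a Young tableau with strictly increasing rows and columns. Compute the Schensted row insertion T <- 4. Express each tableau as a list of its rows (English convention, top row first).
In row 1, 4 replaces 6 (the leftmost entry greater than 4); 6 is bumped to row 2. 6 starts a new row 2. The new tableau is [[2, 4], [6]].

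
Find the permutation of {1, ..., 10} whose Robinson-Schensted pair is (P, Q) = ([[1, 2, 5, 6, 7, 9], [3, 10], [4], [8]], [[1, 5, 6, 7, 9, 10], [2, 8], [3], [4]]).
Reverse the RSK construction: for i from n down to 1, find the cell of Q containing i, remove the entry at that cell from P, and reverse-bump it up through P; the value ejected from row 1 is w(i).

Step i=10: Q has 10 at row 1, column 6; remove that cell from P, ejecting 9. So w(10) = 9. P is now [[1, 2, 5, 6, 7], [3, 10], [4], [8]].
Step i=9: Q has 9 at row 1, column 5; remove that cell from P, ejecting 7. So w(9) = 7. P is now [[1, 2, 5, 6], [3, 10], [4], [8]].
Step i=8: Q has 8 at row 2, column 2; remove 10 from row 2 of P and reverse-bump: 10 enters row 1 and ejects 6. So w(8) = 6. P is now [[1, 2, 5, 10], [3], [4], [8]].
Step i=7: Q has 7 at row 1, column 4; remove that cell from P, ejecting 10. So w(7) = 10. P is now [[1, 2, 5], [3], [4], [8]].
Step i=6: Q has 6 at row 1, column 3; remove that cell from P, ejecting 5. So w(6) = 5. P is now [[1, 2], [3], [4], [8]].
Step i=5: Q has 5 at row 1, column 2; remove that cell from P, ejecting 2. So w(5) = 2. P is now [[1], [3], [4], [8]].
Step i=4: Q has 4 at row 4, column 1; remove 8 from row 4 of P and reverse-bump: 8 enters row 3 and ejects 4; 4 enters row 2 and ejects 3; 3 enters row 1 and ejects 1. So w(4) = 1. P is now [[3], [4], [8]].
Step i=3: Q has 3 at row 3, column 1; remove 8 from row 3 of P and reverse-bump: 8 enters row 2 and ejects 4; 4 enters row 1 and ejects 3. So w(3) = 3. P is now [[4], [8]].
Step i=2: Q has 2 at row 2, column 1; remove 8 from row 2 of P and reverse-bump: 8 enters row 1 and ejects 4. So w(2) = 4. P is now [[8]].
Step i=1: Q has 1 at row 1, column 1; remove that cell from P, ejecting 8. So w(1) = 8. P is now [].

So w = 8 4 3 1 2 5 10 6 7 9.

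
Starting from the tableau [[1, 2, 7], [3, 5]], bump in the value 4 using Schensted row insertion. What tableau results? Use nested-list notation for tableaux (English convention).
[[1, 2, 4], [3, 5, 7]]

In row 1, 4 replaces 7 (the leftmost entry greater than 4); 7 is bumped to row 2. 7 is appended to row 2. The new tableau is [[1, 2, 4], [3, 5, 7]].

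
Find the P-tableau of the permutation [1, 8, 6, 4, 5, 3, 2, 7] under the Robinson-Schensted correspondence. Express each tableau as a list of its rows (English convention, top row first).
Insert 1: appended to row 1. P = [[1]].
Insert 8: appended to row 1. P = [[1, 8]].
Insert 6: 6 bumps 8 from row 1; 8 starts row 2. P = [[1, 6], [8]].
Insert 4: 4 bumps 6 from row 1; 6 bumps 8 from row 2; 8 starts row 3. P = [[1, 4], [6], [8]].
Insert 5: appended to row 1. P = [[1, 4, 5], [6], [8]].
Insert 3: 3 bumps 4 from row 1; 4 bumps 6 from row 2; 6 bumps 8 from row 3; 8 starts row 4. P = [[1, 3, 5], [4], [6], [8]].
Insert 2: 2 bumps 3 from row 1; 3 bumps 4 from row 2; 4 bumps 6 from row 3; 6 bumps 8 from row 4; 8 starts row 5. P = [[1, 2, 5], [3], [4], [6], [8]].
Insert 7: appended to row 1. P = [[1, 2, 5, 7], [3], [4], [6], [8]].

So P = [[1, 2, 5, 7], [3], [4], [6], [8]].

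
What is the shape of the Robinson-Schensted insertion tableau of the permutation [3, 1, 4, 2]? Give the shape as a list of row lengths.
RSK row insertion gives P = [[1, 2], [3, 4]], which has shape [2, 2].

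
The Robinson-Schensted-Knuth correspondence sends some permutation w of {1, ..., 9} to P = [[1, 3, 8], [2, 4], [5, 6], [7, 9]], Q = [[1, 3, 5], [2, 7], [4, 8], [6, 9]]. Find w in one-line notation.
7 5 6 2 9 1 8 4 3

Reverse the RSK construction: for i from n down to 1, find the cell of Q containing i, remove the entry at that cell from P, and reverse-bump it up through P; the value ejected from row 1 is w(i).

Step i=9: Q has 9 at row 4, column 2; remove 9 from row 4 of P and reverse-bump: 9 enters row 3 and ejects 6; 6 enters row 2 and ejects 4; 4 enters row 1 and ejects 3. So w(9) = 3. P is now [[1, 4, 8], [2, 6], [5, 9], [7]].
Step i=8: Q has 8 at row 3, column 2; remove 9 from row 3 of P and reverse-bump: 9 enters row 2 and ejects 6; 6 enters row 1 and ejects 4. So w(8) = 4. P is now [[1, 6, 8], [2, 9], [5], [7]].
Step i=7: Q has 7 at row 2, column 2; remove 9 from row 2 of P and reverse-bump: 9 enters row 1 and ejects 8. So w(7) = 8. P is now [[1, 6, 9], [2], [5], [7]].
Step i=6: Q has 6 at row 4, column 1; remove 7 from row 4 of P and reverse-bump: 7 enters row 3 and ejects 5; 5 enters row 2 and ejects 2; 2 enters row 1 and ejects 1. So w(6) = 1. P is now [[2, 6, 9], [5], [7]].
Step i=5: Q has 5 at row 1, column 3; remove that cell from P, ejecting 9. So w(5) = 9. P is now [[2, 6], [5], [7]].
Step i=4: Q has 4 at row 3, column 1; remove 7 from row 3 of P and reverse-bump: 7 enters row 2 and ejects 5; 5 enters row 1 and ejects 2. So w(4) = 2. P is now [[5, 6], [7]].
Step i=3: Q has 3 at row 1, column 2; remove that cell from P, ejecting 6. So w(3) = 6. P is now [[5], [7]].
Step i=2: Q has 2 at row 2, column 1; remove 7 from row 2 of P and reverse-bump: 7 enters row 1 and ejects 5. So w(2) = 5. P is now [[7]].
Step i=1: Q has 1 at row 1, column 1; remove that cell from P, ejecting 7. So w(1) = 7. P is now [].

So w = 7 5 6 2 9 1 8 4 3.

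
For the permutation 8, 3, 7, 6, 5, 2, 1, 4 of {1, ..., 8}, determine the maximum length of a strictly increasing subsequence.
2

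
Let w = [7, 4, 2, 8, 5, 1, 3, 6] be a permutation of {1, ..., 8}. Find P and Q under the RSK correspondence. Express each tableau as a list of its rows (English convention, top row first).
Insert each entry of the permutation into P by Schensted row insertion, recording in Q the position of each new cell.

Insert 7: appended to row 1. P = [[7]].
Insert 4: 4 bumps 7 from row 1; 7 starts row 2. P = [[4], [7]].
Insert 2: 2 bumps 4 from row 1; 4 bumps 7 from row 2; 7 starts row 3. P = [[2], [4], [7]].
Insert 8: appended to row 1. P = [[2, 8], [4], [7]].
Insert 5: 5 bumps 8 from row 1; 8 appends to row 2. P = [[2, 5], [4, 8], [7]].
Insert 1: 1 bumps 2 from row 1; 2 bumps 4 from row 2; 4 bumps 7 from row 3; 7 starts row 4. P = [[1, 5], [2, 8], [4], [7]].
Insert 3: 3 bumps 5 from row 1; 5 bumps 8 from row 2; 8 appends to row 3. P = [[1, 3], [2, 5], [4, 8], [7]].
Insert 6: appended to row 1. P = [[1, 3, 6], [2, 5], [4, 8], [7]].

So P = [[1, 3, 6], [2, 5], [4, 8], [7]], Q = [[1, 4, 8], [2, 5], [3, 7], [6]].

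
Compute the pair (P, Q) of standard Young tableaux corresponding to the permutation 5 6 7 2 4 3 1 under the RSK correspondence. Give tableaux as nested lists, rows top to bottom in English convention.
Insert each entry of the permutation into P by Schensted row insertion, recording in Q the position of each new cell.

Insert 5: appended to row 1. P = [[5]], Q = [[1]].
Insert 6: appended to row 1. P = [[5, 6]], Q = [[1, 2]].
Insert 7: appended to row 1. P = [[5, 6, 7]], Q = [[1, 2, 3]].
Insert 2: 2 bumps 5 from row 1; 5 starts row 2. P = [[2, 6, 7], [5]], Q = [[1, 2, 3], [4]].
Insert 4: 4 bumps 6 from row 1; 6 appends to row 2. P = [[2, 4, 7], [5, 6]], Q = [[1, 2, 3], [4, 5]].
Insert 3: 3 bumps 4 from row 1; 4 bumps 5 from row 2; 5 starts row 3. P = [[2, 3, 7], [4, 6], [5]], Q = [[1, 2, 3], [4, 5], [6]].
Insert 1: 1 bumps 2 from row 1; 2 bumps 4 from row 2; 4 bumps 5 from row 3; 5 starts row 4. P = [[1, 3, 7], [2, 6], [4], [5]], Q = [[1, 2, 3], [4, 5], [6], [7]].

So P = [[1, 3, 7], [2, 6], [4], [5]], Q = [[1, 2, 3], [4, 5], [6], [7]].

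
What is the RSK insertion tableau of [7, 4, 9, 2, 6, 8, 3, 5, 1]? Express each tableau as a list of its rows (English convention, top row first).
P = [[1, 3, 5], [2, 6, 8], [4, 9], [7]]

After inserting 7: P = [[7]].
After inserting 4: P = [[4], [7]].
After inserting 9: P = [[4, 9], [7]].
After inserting 2: P = [[2, 9], [4], [7]].
After inserting 6: P = [[2, 6], [4, 9], [7]].
After inserting 8: P = [[2, 6, 8], [4, 9], [7]].
After inserting 3: P = [[2, 3, 8], [4, 6], [7, 9]].
After inserting 5: P = [[2, 3, 5], [4, 6, 8], [7, 9]].
After inserting 1: P = [[1, 3, 5], [2, 6, 8], [4, 9], [7]].

So P = [[1, 3, 5], [2, 6, 8], [4, 9], [7]].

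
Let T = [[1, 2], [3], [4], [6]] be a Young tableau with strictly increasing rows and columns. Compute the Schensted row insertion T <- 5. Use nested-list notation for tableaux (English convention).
[[1, 2, 5], [3], [4], [6]]

5 is larger than every entry of row 1, so it is appended to row 1. The new tableau is [[1, 2, 5], [3], [4], [6]].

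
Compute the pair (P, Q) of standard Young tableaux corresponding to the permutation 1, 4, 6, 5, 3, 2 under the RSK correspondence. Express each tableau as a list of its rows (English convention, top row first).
P = [[1, 2, 5], [3], [4], [6]], Q = [[1, 2, 3], [4], [5], [6]]

Insert each entry of the permutation into P by Schensted row insertion, recording in Q the position of each new cell.

Insert 1: appended to row 1. P = [[1]], Q = [[1]].
Insert 4: appended to row 1. P = [[1, 4]], Q = [[1, 2]].
Insert 6: appended to row 1. P = [[1, 4, 6]], Q = [[1, 2, 3]].
Insert 5: 5 bumps 6 from row 1; 6 starts row 2. P = [[1, 4, 5], [6]], Q = [[1, 2, 3], [4]].
Insert 3: 3 bumps 4 from row 1; 4 bumps 6 from row 2; 6 starts row 3. P = [[1, 3, 5], [4], [6]], Q = [[1, 2, 3], [4], [5]].
Insert 2: 2 bumps 3 from row 1; 3 bumps 4 from row 2; 4 bumps 6 from row 3; 6 starts row 4. P = [[1, 2, 5], [3], [4], [6]], Q = [[1, 2, 3], [4], [5], [6]].

So P = [[1, 2, 5], [3], [4], [6]], Q = [[1, 2, 3], [4], [5], [6]].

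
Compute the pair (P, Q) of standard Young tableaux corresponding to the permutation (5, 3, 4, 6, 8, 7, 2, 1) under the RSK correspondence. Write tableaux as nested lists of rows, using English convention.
P = [[1, 4, 6, 7], [2, 8], [3], [5]], Q = [[1, 3, 4, 5], [2, 6], [7], [8]]

Insert each entry of the permutation into P by Schensted row insertion, recording in Q the position of each new cell.

Insert 5: appended to row 1. P = [[5]].
Insert 3: 3 bumps 5 from row 1; 5 starts row 2. P = [[3], [5]].
Insert 4: appended to row 1. P = [[3, 4], [5]].
Insert 6: appended to row 1. P = [[3, 4, 6], [5]].
Insert 8: appended to row 1. P = [[3, 4, 6, 8], [5]].
Insert 7: 7 bumps 8 from row 1; 8 appends to row 2. P = [[3, 4, 6, 7], [5, 8]].
Insert 2: 2 bumps 3 from row 1; 3 bumps 5 from row 2; 5 starts row 3. P = [[2, 4, 6, 7], [3, 8], [5]].
Insert 1: 1 bumps 2 from row 1; 2 bumps 3 from row 2; 3 bumps 5 from row 3; 5 starts row 4. P = [[1, 4, 6, 7], [2, 8], [3], [5]].

So P = [[1, 4, 6, 7], [2, 8], [3], [5]], Q = [[1, 3, 4, 5], [2, 6], [7], [8]].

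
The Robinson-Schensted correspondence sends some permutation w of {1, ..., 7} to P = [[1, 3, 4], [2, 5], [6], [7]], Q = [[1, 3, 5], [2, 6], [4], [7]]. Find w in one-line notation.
Reverse the RSK construction: for i from n down to 1, find the cell of Q containing i, remove the entry at that cell from P, and reverse-bump it up through P; the value ejected from row 1 is w(i).

Step i=7: Q has 7 at row 4, column 1; remove 7 from row 4 of P and reverse-bump: 7 enters row 3 and ejects 6; 6 enters row 2 and ejects 5; 5 enters row 1 and ejects 4. So w(7) = 4. P is now [[1, 3, 5], [2, 6], [7]].
Step i=6: Q has 6 at row 2, column 2; remove 6 from row 2 of P and reverse-bump: 6 enters row 1 and ejects 5. So w(6) = 5. P is now [[1, 3, 6], [2], [7]].
Step i=5: Q has 5 at row 1, column 3; remove that cell from P, ejecting 6. So w(5) = 6. P is now [[1, 3], [2], [7]].
Step i=4: Q has 4 at row 3, column 1; remove 7 from row 3 of P and reverse-bump: 7 enters row 2 and ejects 2; 2 enters row 1 and ejects 1. So w(4) = 1. P is now [[2, 3], [7]].
Step i=3: Q has 3 at row 1, column 2; remove that cell from P, ejecting 3. So w(3) = 3. P is now [[2], [7]].
Step i=2: Q has 2 at row 2, column 1; remove 7 from row 2 of P and reverse-bump: 7 enters row 1 and ejects 2. So w(2) = 2. P is now [[7]].
Step i=1: Q has 1 at row 1, column 1; remove that cell from P, ejecting 7. So w(1) = 7. P is now [].

So w = 7 2 3 1 6 5 4.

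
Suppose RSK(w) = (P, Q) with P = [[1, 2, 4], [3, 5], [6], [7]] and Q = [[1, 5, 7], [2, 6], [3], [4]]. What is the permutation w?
Reverse the RSK construction: for i from n down to 1, find the cell of Q containing i, remove the entry at that cell from P, and reverse-bump it up through P; the value ejected from row 1 is w(i).

Step i=7: Q has 7 at row 1, column 3; remove that cell from P, ejecting 4. So w(7) = 4. P is now [[1, 2], [3, 5], [6], [7]].
Step i=6: Q has 6 at row 2, column 2; remove 5 from row 2 of P and reverse-bump: 5 enters row 1 and ejects 2. So w(6) = 2. P is now [[1, 5], [3], [6], [7]].
Step i=5: Q has 5 at row 1, column 2; remove that cell from P, ejecting 5. So w(5) = 5. P is now [[1], [3], [6], [7]].
Step i=4: Q has 4 at row 4, column 1; remove 7 from row 4 of P and reverse-bump: 7 enters row 3 and ejects 6; 6 enters row 2 and ejects 3; 3 enters row 1 and ejects 1. So w(4) = 1. P is now [[3], [6], [7]].
Step i=3: Q has 3 at row 3, column 1; remove 7 from row 3 of P and reverse-bump: 7 enters row 2 and ejects 6; 6 enters row 1 and ejects 3. So w(3) = 3. P is now [[6], [7]].
Step i=2: Q has 2 at row 2, column 1; remove 7 from row 2 of P and reverse-bump: 7 enters row 1 and ejects 6. So w(2) = 6. P is now [[7]].
Step i=1: Q has 1 at row 1, column 1; remove that cell from P, ejecting 7. So w(1) = 7. P is now [].

So w = 7 6 3 1 5 2 4.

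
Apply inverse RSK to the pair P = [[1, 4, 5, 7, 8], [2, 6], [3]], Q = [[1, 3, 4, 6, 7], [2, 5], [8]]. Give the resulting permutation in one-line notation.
3 2 4 6 5 7 8 1

Reverse the RSK construction: for i from n down to 1, find the cell of Q containing i, remove the entry at that cell from P, and reverse-bump it up through P; the value ejected from row 1 is w(i).

Step i=8: Q has 8 at row 3, column 1; remove 3 from row 3 of P and reverse-bump: 3 enters row 2 and ejects 2; 2 enters row 1 and ejects 1. So w(8) = 1. P is now [[2, 4, 5, 7, 8], [3, 6]].
Step i=7: Q has 7 at row 1, column 5; remove that cell from P, ejecting 8. So w(7) = 8. P is now [[2, 4, 5, 7], [3, 6]].
Step i=6: Q has 6 at row 1, column 4; remove that cell from P, ejecting 7. So w(6) = 7. P is now [[2, 4, 5], [3, 6]].
Step i=5: Q has 5 at row 2, column 2; remove 6 from row 2 of P and reverse-bump: 6 enters row 1 and ejects 5. So w(5) = 5. P is now [[2, 4, 6], [3]].
Step i=4: Q has 4 at row 1, column 3; remove that cell from P, ejecting 6. So w(4) = 6. P is now [[2, 4], [3]].
Step i=3: Q has 3 at row 1, column 2; remove that cell from P, ejecting 4. So w(3) = 4. P is now [[2], [3]].
Step i=2: Q has 2 at row 2, column 1; remove 3 from row 2 of P and reverse-bump: 3 enters row 1 and ejects 2. So w(2) = 2. P is now [[3]].
Step i=1: Q has 1 at row 1, column 1; remove that cell from P, ejecting 3. So w(1) = 3. P is now [].

So w = 3 2 4 6 5 7 8 1.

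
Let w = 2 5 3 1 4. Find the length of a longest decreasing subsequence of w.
3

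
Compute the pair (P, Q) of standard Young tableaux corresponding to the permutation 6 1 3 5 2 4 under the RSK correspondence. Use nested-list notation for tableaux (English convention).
Insert each entry of the permutation into P by Schensted row insertion, recording in Q the position of each new cell.

Insert 6: appended to row 1. P = [[6]].
Insert 1: 1 bumps 6 from row 1; 6 starts row 2. P = [[1], [6]].
Insert 3: appended to row 1. P = [[1, 3], [6]].
Insert 5: appended to row 1. P = [[1, 3, 5], [6]].
Insert 2: 2 bumps 3 from row 1; 3 bumps 6 from row 2; 6 starts row 3. P = [[1, 2, 5], [3], [6]].
Insert 4: 4 bumps 5 from row 1; 5 appends to row 2. P = [[1, 2, 4], [3, 5], [6]].

So P = [[1, 2, 4], [3, 5], [6]], Q = [[1, 3, 4], [2, 6], [5]].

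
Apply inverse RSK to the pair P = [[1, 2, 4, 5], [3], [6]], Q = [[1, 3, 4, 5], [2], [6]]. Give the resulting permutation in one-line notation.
6 1 3 4 5 2

Reverse RSK: for i = n, n-1, ..., 1, locate i in Q, remove the corresponding corner cell from P, and reverse-bump its entry up through P; the value ejected from row 1 is w(i).

So w = 6 1 3 4 5 2.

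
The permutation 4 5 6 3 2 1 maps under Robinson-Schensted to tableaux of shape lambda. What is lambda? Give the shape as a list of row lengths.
[3, 1, 1, 1]

Row-insert each entry into an empty tableau.

After inserting 4: P = [[4]].
After inserting 5: P = [[4, 5]].
After inserting 6: P = [[4, 5, 6]].
After inserting 3: P = [[3, 5, 6], [4]].
After inserting 2: P = [[2, 5, 6], [3], [4]].
After inserting 1: P = [[1, 5, 6], [2], [3], [4]].

The final insertion tableau P = [[1, 5, 6], [2], [3], [4]] has shape [3, 1, 1, 1].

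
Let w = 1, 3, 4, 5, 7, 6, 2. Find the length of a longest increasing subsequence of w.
5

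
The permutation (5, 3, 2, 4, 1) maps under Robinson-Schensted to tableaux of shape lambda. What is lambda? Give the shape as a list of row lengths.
[2, 1, 1, 1]

Row-insert each entry into an empty tableau.

After inserting 5: P = [[5]].
After inserting 3: P = [[3], [5]].
After inserting 2: P = [[2], [3], [5]].
After inserting 4: P = [[2, 4], [3], [5]].
After inserting 1: P = [[1, 4], [2], [3], [5]].

The final insertion tableau P = [[1, 4], [2], [3], [5]] has shape [2, 1, 1, 1].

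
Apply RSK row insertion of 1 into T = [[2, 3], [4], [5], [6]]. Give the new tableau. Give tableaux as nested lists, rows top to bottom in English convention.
In row 1, 1 replaces 2 (the leftmost entry greater than 1); 2 is bumped to row 2. In row 2, 2 replaces 4 (the leftmost entry greater than 2); 4 is bumped to row 3. In row 3, 4 replaces 5 (the leftmost entry greater than 4); 5 is bumped to row 4. In row 4, 5 replaces 6 (the leftmost entry greater than 5); 6 is bumped to row 5. 6 starts a new row 5. The new tableau is [[1, 3], [2], [4], [5], [6]].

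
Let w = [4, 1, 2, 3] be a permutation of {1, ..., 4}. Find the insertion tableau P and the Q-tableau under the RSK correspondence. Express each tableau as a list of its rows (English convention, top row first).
Insert each entry of the permutation into P by Schensted row insertion, recording in Q the position of each new cell.

Insert 4: appended to row 1. P = [[4]].
Insert 1: 1 bumps 4 from row 1; 4 starts row 2. P = [[1], [4]].
Insert 2: appended to row 1. P = [[1, 2], [4]].
Insert 3: appended to row 1. P = [[1, 2, 3], [4]].

So P = [[1, 2, 3], [4]], Q = [[1, 3, 4], [2]].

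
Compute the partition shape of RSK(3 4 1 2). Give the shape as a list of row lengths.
[2, 2]

Row-insert each entry into an empty tableau.

After inserting 3: P = [[3]].
After inserting 4: P = [[3, 4]].
After inserting 1: P = [[1, 4], [3]].
After inserting 2: P = [[1, 2], [3, 4]].

The final insertion tableau P = [[1, 2], [3, 4]] has shape [2, 2].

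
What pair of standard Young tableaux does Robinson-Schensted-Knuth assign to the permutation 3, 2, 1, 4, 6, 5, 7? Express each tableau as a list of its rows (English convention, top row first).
P = [[1, 4, 5, 7], [2, 6], [3]], Q = [[1, 4, 5, 7], [2, 6], [3]]

Insert each entry of the permutation into P by Schensted row insertion, recording in Q the position of each new cell.

Insert 3: appended to row 1. P = [[3]].
Insert 2: 2 bumps 3 from row 1; 3 starts row 2. P = [[2], [3]].
Insert 1: 1 bumps 2 from row 1; 2 bumps 3 from row 2; 3 starts row 3. P = [[1], [2], [3]].
Insert 4: appended to row 1. P = [[1, 4], [2], [3]].
Insert 6: appended to row 1. P = [[1, 4, 6], [2], [3]].
Insert 5: 5 bumps 6 from row 1; 6 appends to row 2. P = [[1, 4, 5], [2, 6], [3]].
Insert 7: appended to row 1. P = [[1, 4, 5, 7], [2, 6], [3]].

So P = [[1, 4, 5, 7], [2, 6], [3]], Q = [[1, 4, 5, 7], [2, 6], [3]].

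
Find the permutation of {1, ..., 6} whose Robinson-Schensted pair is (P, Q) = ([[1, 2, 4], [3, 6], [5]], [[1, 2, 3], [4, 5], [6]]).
1 5 6 3 4 2

Reverse the RSK construction: for i from n down to 1, find the cell of Q containing i, remove the entry at that cell from P, and reverse-bump it up through P; the value ejected from row 1 is w(i).

Step i=6: Q has 6 at row 3, column 1; remove 5 from row 3 of P and reverse-bump: 5 enters row 2 and ejects 3; 3 enters row 1 and ejects 2. So w(6) = 2. P is now [[1, 3, 4], [5, 6]].
Step i=5: Q has 5 at row 2, column 2; remove 6 from row 2 of P and reverse-bump: 6 enters row 1 and ejects 4. So w(5) = 4. P is now [[1, 3, 6], [5]].
Step i=4: Q has 4 at row 2, column 1; remove 5 from row 2 of P and reverse-bump: 5 enters row 1 and ejects 3. So w(4) = 3. P is now [[1, 5, 6]].
Step i=3: Q has 3 at row 1, column 3; remove that cell from P, ejecting 6. So w(3) = 6. P is now [[1, 5]].
Step i=2: Q has 2 at row 1, column 2; remove that cell from P, ejecting 5. So w(2) = 5. P is now [[1]].
Step i=1: Q has 1 at row 1, column 1; remove that cell from P, ejecting 1. So w(1) = 1. P is now [].

So w = 1 5 6 3 4 2.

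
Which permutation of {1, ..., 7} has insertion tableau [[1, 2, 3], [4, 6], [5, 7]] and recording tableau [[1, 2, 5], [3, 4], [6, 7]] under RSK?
Reverse the RSK construction: for i from n down to 1, find the cell of Q containing i, remove the entry at that cell from P, and reverse-bump it up through P; the value ejected from row 1 is w(i).

Step i=7: Q has 7 at row 3, column 2; remove 7 from row 3 of P and reverse-bump: 7 enters row 2 and ejects 6; 6 enters row 1 and ejects 3. So w(7) = 3. P is now [[1, 2, 6], [4, 7], [5]].
Step i=6: Q has 6 at row 3, column 1; remove 5 from row 3 of P and reverse-bump: 5 enters row 2 and ejects 4; 4 enters row 1 and ejects 2. So w(6) = 2. P is now [[1, 4, 6], [5, 7]].
Step i=5: Q has 5 at row 1, column 3; remove that cell from P, ejecting 6. So w(5) = 6. P is now [[1, 4], [5, 7]].
Step i=4: Q has 4 at row 2, column 2; remove 7 from row 2 of P and reverse-bump: 7 enters row 1 and ejects 4. So w(4) = 4. P is now [[1, 7], [5]].
Step i=3: Q has 3 at row 2, column 1; remove 5 from row 2 of P and reverse-bump: 5 enters row 1 and ejects 1. So w(3) = 1. P is now [[5, 7]].
Step i=2: Q has 2 at row 1, column 2; remove that cell from P, ejecting 7. So w(2) = 7. P is now [[5]].
Step i=1: Q has 1 at row 1, column 1; remove that cell from P, ejecting 5. So w(1) = 5. P is now [].

So w = 5 7 1 4 6 2 3.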